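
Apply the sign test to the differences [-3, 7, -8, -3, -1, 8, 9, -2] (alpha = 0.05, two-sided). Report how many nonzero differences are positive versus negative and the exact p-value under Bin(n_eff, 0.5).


Step 1: Discard zero differences. Original n = 8; n_eff = number of nonzero differences = 8.
Nonzero differences (with sign): -3, +7, -8, -3, -1, +8, +9, -2
Step 2: Count signs: positive = 3, negative = 5.
Step 3: Under H0: P(positive) = 0.5, so the number of positives S ~ Bin(8, 0.5).
Step 4: Two-sided exact p-value = sum of Bin(8,0.5) probabilities at or below the observed probability = 0.726562.
Step 5: alpha = 0.05. fail to reject H0.

n_eff = 8, pos = 3, neg = 5, p = 0.726562, fail to reject H0.


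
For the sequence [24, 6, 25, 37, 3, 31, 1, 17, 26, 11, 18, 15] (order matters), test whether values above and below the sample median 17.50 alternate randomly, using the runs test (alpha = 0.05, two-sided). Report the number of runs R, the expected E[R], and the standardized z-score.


Step 1: Compute median = 17.50; label A = above, B = below.
Labels in order: ABAABABBABAB  (n_A = 6, n_B = 6)
Step 2: Count runs R = 10.
Step 3: Under H0 (random ordering), E[R] = 2*n_A*n_B/(n_A+n_B) + 1 = 2*6*6/12 + 1 = 7.0000.
        Var[R] = 2*n_A*n_B*(2*n_A*n_B - n_A - n_B) / ((n_A+n_B)^2 * (n_A+n_B-1)) = 4320/1584 = 2.7273.
        SD[R] = 1.6514.
Step 4: Continuity-corrected z = (R - 0.5 - E[R]) / SD[R] = (10 - 0.5 - 7.0000) / 1.6514 = 1.5138.
Step 5: Two-sided p-value via normal approximation = 2*(1 - Phi(|z|)) = 0.130070.
Step 6: alpha = 0.05. fail to reject H0.

R = 10, z = 1.5138, p = 0.130070, fail to reject H0.


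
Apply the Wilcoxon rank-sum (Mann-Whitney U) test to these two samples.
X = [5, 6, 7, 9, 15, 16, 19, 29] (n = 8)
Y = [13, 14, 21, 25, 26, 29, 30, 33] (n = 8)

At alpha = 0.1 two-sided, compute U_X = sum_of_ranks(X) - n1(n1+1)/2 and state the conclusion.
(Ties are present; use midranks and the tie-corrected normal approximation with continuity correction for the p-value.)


Step 1: Combine and sort all 16 observations; assign midranks.
sorted (value, group): (5,X), (6,X), (7,X), (9,X), (13,Y), (14,Y), (15,X), (16,X), (19,X), (21,Y), (25,Y), (26,Y), (29,X), (29,Y), (30,Y), (33,Y)
ranks: 5->1, 6->2, 7->3, 9->4, 13->5, 14->6, 15->7, 16->8, 19->9, 21->10, 25->11, 26->12, 29->13.5, 29->13.5, 30->15, 33->16
Step 2: Rank sum for X: R1 = 1 + 2 + 3 + 4 + 7 + 8 + 9 + 13.5 = 47.5.
Step 3: U_X = R1 - n1(n1+1)/2 = 47.5 - 8*9/2 = 47.5 - 36 = 11.5.
       U_Y = n1*n2 - U_X = 64 - 11.5 = 52.5.
Step 4: Ties are present, so use the tie-corrected normal approximation (with continuity correction) for the p-value.
Step 5: p-value = 0.035556; compare to alpha = 0.1. reject H0.

U_X = 11.5, p = 0.035556, reject H0 at alpha = 0.1.


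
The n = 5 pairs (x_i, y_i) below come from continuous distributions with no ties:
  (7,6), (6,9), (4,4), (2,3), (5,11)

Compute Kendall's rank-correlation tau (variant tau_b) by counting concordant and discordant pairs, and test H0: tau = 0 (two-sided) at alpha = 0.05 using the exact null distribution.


Step 1: Enumerate the 10 unordered pairs (i,j) with i<j and classify each by sign(x_j-x_i) * sign(y_j-y_i).
  (1,2):dx=-1,dy=+3->D; (1,3):dx=-3,dy=-2->C; (1,4):dx=-5,dy=-3->C; (1,5):dx=-2,dy=+5->D
  (2,3):dx=-2,dy=-5->C; (2,4):dx=-4,dy=-6->C; (2,5):dx=-1,dy=+2->D; (3,4):dx=-2,dy=-1->C
  (3,5):dx=+1,dy=+7->C; (4,5):dx=+3,dy=+8->C
Step 2: C = 7, D = 3, total pairs = 10.
Step 3: tau = (C - D)/(n(n-1)/2) = (7 - 3)/10 = 0.400000.
Step 4: Exact two-sided p-value (enumerate n! = 120 permutations of y under H0): p = 0.483333.
Step 5: alpha = 0.05. fail to reject H0.

tau_b = 0.4000 (C=7, D=3), p = 0.483333, fail to reject H0.


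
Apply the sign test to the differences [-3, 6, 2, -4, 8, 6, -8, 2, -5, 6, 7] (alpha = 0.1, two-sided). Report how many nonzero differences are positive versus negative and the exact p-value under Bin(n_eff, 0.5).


Step 1: Discard zero differences. Original n = 11; n_eff = number of nonzero differences = 11.
Nonzero differences (with sign): -3, +6, +2, -4, +8, +6, -8, +2, -5, +6, +7
Step 2: Count signs: positive = 7, negative = 4.
Step 3: Under H0: P(positive) = 0.5, so the number of positives S ~ Bin(11, 0.5).
Step 4: Two-sided exact p-value = sum of Bin(11,0.5) probabilities at or below the observed probability = 0.548828.
Step 5: alpha = 0.1. fail to reject H0.

n_eff = 11, pos = 7, neg = 4, p = 0.548828, fail to reject H0.


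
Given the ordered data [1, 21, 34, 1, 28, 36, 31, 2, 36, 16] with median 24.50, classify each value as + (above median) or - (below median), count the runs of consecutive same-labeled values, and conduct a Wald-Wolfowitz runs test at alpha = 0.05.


Step 1: Compute median = 24.50; label A = above, B = below.
Labels in order: BBABAAABAB  (n_A = 5, n_B = 5)
Step 2: Count runs R = 7.
Step 3: Under H0 (random ordering), E[R] = 2*n_A*n_B/(n_A+n_B) + 1 = 2*5*5/10 + 1 = 6.0000.
        Var[R] = 2*n_A*n_B*(2*n_A*n_B - n_A - n_B) / ((n_A+n_B)^2 * (n_A+n_B-1)) = 2000/900 = 2.2222.
        SD[R] = 1.4907.
Step 4: Continuity-corrected z = (R - 0.5 - E[R]) / SD[R] = (7 - 0.5 - 6.0000) / 1.4907 = 0.3354.
Step 5: Two-sided p-value via normal approximation = 2*(1 - Phi(|z|)) = 0.737316.
Step 6: alpha = 0.05. fail to reject H0.

R = 7, z = 0.3354, p = 0.737316, fail to reject H0.


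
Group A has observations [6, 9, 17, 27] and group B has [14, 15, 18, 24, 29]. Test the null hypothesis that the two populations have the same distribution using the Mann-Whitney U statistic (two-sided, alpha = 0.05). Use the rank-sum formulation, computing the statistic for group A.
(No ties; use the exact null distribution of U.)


Step 1: Combine and sort all 9 observations; assign midranks.
sorted (value, group): (6,X), (9,X), (14,Y), (15,Y), (17,X), (18,Y), (24,Y), (27,X), (29,Y)
ranks: 6->1, 9->2, 14->3, 15->4, 17->5, 18->6, 24->7, 27->8, 29->9
Step 2: Rank sum for X: R1 = 1 + 2 + 5 + 8 = 16.
Step 3: U_X = R1 - n1(n1+1)/2 = 16 - 4*5/2 = 16 - 10 = 6.
       U_Y = n1*n2 - U_X = 20 - 6 = 14.
Step 4: No ties, so the exact null distribution of U (based on enumerating the C(9,4) = 126 equally likely rank assignments) gives the two-sided p-value.
Step 5: p-value = 0.412698; compare to alpha = 0.05. fail to reject H0.

U_X = 6, p = 0.412698, fail to reject H0 at alpha = 0.05.


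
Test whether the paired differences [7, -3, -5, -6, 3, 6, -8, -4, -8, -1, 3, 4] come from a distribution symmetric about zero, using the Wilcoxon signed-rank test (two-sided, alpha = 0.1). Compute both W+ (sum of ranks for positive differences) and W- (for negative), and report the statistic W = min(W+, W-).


Step 1: Drop any zero differences (none here) and take |d_i|.
|d| = [7, 3, 5, 6, 3, 6, 8, 4, 8, 1, 3, 4]
Step 2: Midrank |d_i| (ties get averaged ranks).
ranks: |7|->10, |3|->3, |5|->7, |6|->8.5, |3|->3, |6|->8.5, |8|->11.5, |4|->5.5, |8|->11.5, |1|->1, |3|->3, |4|->5.5
Step 3: Attach original signs; sum ranks with positive sign and with negative sign.
W+ = 10 + 3 + 8.5 + 3 + 5.5 = 30
W- = 3 + 7 + 8.5 + 11.5 + 5.5 + 11.5 + 1 = 48
(Check: W+ + W- = 78 should equal n(n+1)/2 = 78.)
Step 4: Test statistic W = min(W+, W-) = 30.
Step 5: Ties in |d|, so use the tie-corrected normal approximation.
        E[W] = n(n+1)/4 = 12*13/4 = 39.
        Tie groups: |d|=3 (t=3), |d|=4 (t=2), |d|=6 (t=2), |d|=8 (t=2); sum(t^3 - t) = 42.
        Var[W] = n(n+1)(2n+1)/24 - sum(t^3-t)/48 = 3900/24 - 42/48 = 161.625.
        z = (W - E[W]) / sqrt(Var[W]) = (30 - 39) / 12.7132 = -0.7079.
        Two-sided p = 2*Phi(z) = 0.478991.
Step 6: alpha = 0.1. fail to reject H0.

W+ = 30, W- = 48, W = min = 30, p = 0.478991, fail to reject H0.


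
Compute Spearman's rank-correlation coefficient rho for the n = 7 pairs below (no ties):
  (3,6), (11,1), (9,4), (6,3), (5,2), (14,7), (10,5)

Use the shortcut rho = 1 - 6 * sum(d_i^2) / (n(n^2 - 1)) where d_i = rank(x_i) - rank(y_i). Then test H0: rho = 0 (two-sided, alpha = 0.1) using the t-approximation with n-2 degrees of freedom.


Step 1: Rank x and y separately (midranks; no ties here).
rank(x): 3->1, 11->6, 9->4, 6->3, 5->2, 14->7, 10->5
rank(y): 6->6, 1->1, 4->4, 3->3, 2->2, 7->7, 5->5
Step 2: d_i = R_x(i) - R_y(i); compute d_i^2.
  (1-6)^2=25, (6-1)^2=25, (4-4)^2=0, (3-3)^2=0, (2-2)^2=0, (7-7)^2=0, (5-5)^2=0
sum(d^2) = 50.
Step 3: rho = 1 - 6*50 / (7*(7^2 - 1)) = 1 - 300/336 = 0.107143.
Step 4: Under H0, t = rho * sqrt((n-2)/(1-rho^2)) = 0.2410 ~ t(5).
Step 5: Two-sided p-value from the t-distribution with 5 df = 0.819151.
Step 6: alpha = 0.1. fail to reject H0.

rho = 0.1071, p = 0.819151, fail to reject H0 at alpha = 0.1.


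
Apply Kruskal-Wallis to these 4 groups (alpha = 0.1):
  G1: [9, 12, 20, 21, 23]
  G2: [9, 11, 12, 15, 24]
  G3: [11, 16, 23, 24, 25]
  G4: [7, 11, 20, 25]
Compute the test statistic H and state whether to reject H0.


Step 1: Combine all N = 19 observations and assign midranks.
sorted (value, group, rank): (7,G4,1), (9,G1,2.5), (9,G2,2.5), (11,G2,5), (11,G3,5), (11,G4,5), (12,G1,7.5), (12,G2,7.5), (15,G2,9), (16,G3,10), (20,G1,11.5), (20,G4,11.5), (21,G1,13), (23,G1,14.5), (23,G3,14.5), (24,G2,16.5), (24,G3,16.5), (25,G3,18.5), (25,G4,18.5)
Step 2: Sum ranks within each group.
R_1 = 49 (n_1 = 5)
R_2 = 40.5 (n_2 = 5)
R_3 = 64.5 (n_3 = 5)
R_4 = 36 (n_4 = 4)
Step 3: H = 12/(N(N+1)) * sum(R_i^2/n_i) - 3(N+1)
     = 12/(19*20) * (49^2/5 + 40.5^2/5 + 64.5^2/5 + 36^2/4) - 3*20
     = 0.031579 * 1964.3 - 60
     = 2.030526.
Step 4: Ties present; correction factor C = 1 - 60/(19^3 - 19) = 0.991228. Corrected H = 2.030526 / 0.991228 = 2.048496.
Step 5: Under H0, H ~ chi^2(3); p-value = 0.562403.
Step 6: alpha = 0.1. fail to reject H0.

H = 2.0485, df = 3, p = 0.562403, fail to reject H0.


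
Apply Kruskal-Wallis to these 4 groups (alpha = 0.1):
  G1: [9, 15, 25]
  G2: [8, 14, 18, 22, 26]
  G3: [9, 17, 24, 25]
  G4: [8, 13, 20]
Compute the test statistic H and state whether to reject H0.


Step 1: Combine all N = 15 observations and assign midranks.
sorted (value, group, rank): (8,G2,1.5), (8,G4,1.5), (9,G1,3.5), (9,G3,3.5), (13,G4,5), (14,G2,6), (15,G1,7), (17,G3,8), (18,G2,9), (20,G4,10), (22,G2,11), (24,G3,12), (25,G1,13.5), (25,G3,13.5), (26,G2,15)
Step 2: Sum ranks within each group.
R_1 = 24 (n_1 = 3)
R_2 = 42.5 (n_2 = 5)
R_3 = 37 (n_3 = 4)
R_4 = 16.5 (n_4 = 3)
Step 3: H = 12/(N(N+1)) * sum(R_i^2/n_i) - 3(N+1)
     = 12/(15*16) * (24^2/3 + 42.5^2/5 + 37^2/4 + 16.5^2/3) - 3*16
     = 0.050000 * 986.25 - 48
     = 1.312500.
Step 4: Ties present; correction factor C = 1 - 18/(15^3 - 15) = 0.994643. Corrected H = 1.312500 / 0.994643 = 1.319569.
Step 5: Under H0, H ~ chi^2(3); p-value = 0.724492.
Step 6: alpha = 0.1. fail to reject H0.

H = 1.3196, df = 3, p = 0.724492, fail to reject H0.


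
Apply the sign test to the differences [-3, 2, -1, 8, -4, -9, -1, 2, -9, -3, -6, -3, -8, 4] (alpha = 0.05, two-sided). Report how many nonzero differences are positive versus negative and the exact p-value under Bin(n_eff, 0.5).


Step 1: Discard zero differences. Original n = 14; n_eff = number of nonzero differences = 14.
Nonzero differences (with sign): -3, +2, -1, +8, -4, -9, -1, +2, -9, -3, -6, -3, -8, +4
Step 2: Count signs: positive = 4, negative = 10.
Step 3: Under H0: P(positive) = 0.5, so the number of positives S ~ Bin(14, 0.5).
Step 4: Two-sided exact p-value = sum of Bin(14,0.5) probabilities at or below the observed probability = 0.179565.
Step 5: alpha = 0.05. fail to reject H0.

n_eff = 14, pos = 4, neg = 10, p = 0.179565, fail to reject H0.


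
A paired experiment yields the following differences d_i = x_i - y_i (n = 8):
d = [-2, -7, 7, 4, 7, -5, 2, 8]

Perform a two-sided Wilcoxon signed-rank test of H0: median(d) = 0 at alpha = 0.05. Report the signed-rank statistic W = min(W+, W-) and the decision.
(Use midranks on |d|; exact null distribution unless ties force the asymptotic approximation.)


Step 1: Drop any zero differences (none here) and take |d_i|.
|d| = [2, 7, 7, 4, 7, 5, 2, 8]
Step 2: Midrank |d_i| (ties get averaged ranks).
ranks: |2|->1.5, |7|->6, |7|->6, |4|->3, |7|->6, |5|->4, |2|->1.5, |8|->8
Step 3: Attach original signs; sum ranks with positive sign and with negative sign.
W+ = 6 + 3 + 6 + 1.5 + 8 = 24.5
W- = 1.5 + 6 + 4 = 11.5
(Check: W+ + W- = 36 should equal n(n+1)/2 = 36.)
Step 4: Test statistic W = min(W+, W-) = 11.5.
Step 5: Ties in |d|, so use the tie-corrected normal approximation.
        E[W] = n(n+1)/4 = 8*9/4 = 18.
        Tie groups: |d|=2 (t=2), |d|=7 (t=3); sum(t^3 - t) = 30.
        Var[W] = n(n+1)(2n+1)/24 - sum(t^3-t)/48 = 1224/24 - 30/48 = 50.375.
        z = (W - E[W]) / sqrt(Var[W]) = (11.5 - 18) / 7.0975 = -0.9158.
        Two-sided p = 2*Phi(z) = 0.359766.
Step 6: alpha = 0.05. fail to reject H0.

W+ = 24.5, W- = 11.5, W = min = 11.5, p = 0.359766, fail to reject H0.


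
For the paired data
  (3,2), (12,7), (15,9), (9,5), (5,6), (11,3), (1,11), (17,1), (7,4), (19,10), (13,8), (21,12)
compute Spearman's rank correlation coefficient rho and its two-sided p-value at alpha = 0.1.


Step 1: Rank x and y separately (midranks; no ties here).
rank(x): 3->2, 12->7, 15->9, 9->5, 5->3, 11->6, 1->1, 17->10, 7->4, 19->11, 13->8, 21->12
rank(y): 2->2, 7->7, 9->9, 5->5, 6->6, 3->3, 11->11, 1->1, 4->4, 10->10, 8->8, 12->12
Step 2: d_i = R_x(i) - R_y(i); compute d_i^2.
  (2-2)^2=0, (7-7)^2=0, (9-9)^2=0, (5-5)^2=0, (3-6)^2=9, (6-3)^2=9, (1-11)^2=100, (10-1)^2=81, (4-4)^2=0, (11-10)^2=1, (8-8)^2=0, (12-12)^2=0
sum(d^2) = 200.
Step 3: rho = 1 - 6*200 / (12*(12^2 - 1)) = 1 - 1200/1716 = 0.300699.
Step 4: Under H0, t = rho * sqrt((n-2)/(1-rho^2)) = 0.9970 ~ t(10).
Step 5: Two-sided p-value from the t-distribution with 10 df = 0.342260.
Step 6: alpha = 0.1. fail to reject H0.

rho = 0.3007, p = 0.342260, fail to reject H0 at alpha = 0.1.


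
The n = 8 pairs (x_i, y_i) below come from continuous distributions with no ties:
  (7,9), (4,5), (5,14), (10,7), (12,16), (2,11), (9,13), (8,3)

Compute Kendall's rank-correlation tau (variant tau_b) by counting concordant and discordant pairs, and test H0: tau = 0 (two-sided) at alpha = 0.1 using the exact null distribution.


Step 1: Enumerate the 28 unordered pairs (i,j) with i<j and classify each by sign(x_j-x_i) * sign(y_j-y_i).
  (1,2):dx=-3,dy=-4->C; (1,3):dx=-2,dy=+5->D; (1,4):dx=+3,dy=-2->D; (1,5):dx=+5,dy=+7->C
  (1,6):dx=-5,dy=+2->D; (1,7):dx=+2,dy=+4->C; (1,8):dx=+1,dy=-6->D; (2,3):dx=+1,dy=+9->C
  (2,4):dx=+6,dy=+2->C; (2,5):dx=+8,dy=+11->C; (2,6):dx=-2,dy=+6->D; (2,7):dx=+5,dy=+8->C
  (2,8):dx=+4,dy=-2->D; (3,4):dx=+5,dy=-7->D; (3,5):dx=+7,dy=+2->C; (3,6):dx=-3,dy=-3->C
  (3,7):dx=+4,dy=-1->D; (3,8):dx=+3,dy=-11->D; (4,5):dx=+2,dy=+9->C; (4,6):dx=-8,dy=+4->D
  (4,7):dx=-1,dy=+6->D; (4,8):dx=-2,dy=-4->C; (5,6):dx=-10,dy=-5->C; (5,7):dx=-3,dy=-3->C
  (5,8):dx=-4,dy=-13->C; (6,7):dx=+7,dy=+2->C; (6,8):dx=+6,dy=-8->D; (7,8):dx=-1,dy=-10->C
Step 2: C = 16, D = 12, total pairs = 28.
Step 3: tau = (C - D)/(n(n-1)/2) = (16 - 12)/28 = 0.142857.
Step 4: Exact two-sided p-value (enumerate n! = 40320 permutations of y under H0): p = 0.719544.
Step 5: alpha = 0.1. fail to reject H0.

tau_b = 0.1429 (C=16, D=12), p = 0.719544, fail to reject H0.


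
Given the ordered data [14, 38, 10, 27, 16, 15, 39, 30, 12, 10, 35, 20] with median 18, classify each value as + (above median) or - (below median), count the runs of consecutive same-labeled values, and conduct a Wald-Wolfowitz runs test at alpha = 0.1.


Step 1: Compute median = 18; label A = above, B = below.
Labels in order: BABABBAABBAA  (n_A = 6, n_B = 6)
Step 2: Count runs R = 8.
Step 3: Under H0 (random ordering), E[R] = 2*n_A*n_B/(n_A+n_B) + 1 = 2*6*6/12 + 1 = 7.0000.
        Var[R] = 2*n_A*n_B*(2*n_A*n_B - n_A - n_B) / ((n_A+n_B)^2 * (n_A+n_B-1)) = 4320/1584 = 2.7273.
        SD[R] = 1.6514.
Step 4: Continuity-corrected z = (R - 0.5 - E[R]) / SD[R] = (8 - 0.5 - 7.0000) / 1.6514 = 0.3028.
Step 5: Two-sided p-value via normal approximation = 2*(1 - Phi(|z|)) = 0.762069.
Step 6: alpha = 0.1. fail to reject H0.

R = 8, z = 0.3028, p = 0.762069, fail to reject H0.


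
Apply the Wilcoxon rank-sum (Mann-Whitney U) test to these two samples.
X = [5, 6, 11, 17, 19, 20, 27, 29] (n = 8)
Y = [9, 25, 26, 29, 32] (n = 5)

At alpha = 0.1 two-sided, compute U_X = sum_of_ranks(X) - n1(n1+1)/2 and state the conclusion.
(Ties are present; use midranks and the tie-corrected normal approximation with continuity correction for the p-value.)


Step 1: Combine and sort all 13 observations; assign midranks.
sorted (value, group): (5,X), (6,X), (9,Y), (11,X), (17,X), (19,X), (20,X), (25,Y), (26,Y), (27,X), (29,X), (29,Y), (32,Y)
ranks: 5->1, 6->2, 9->3, 11->4, 17->5, 19->6, 20->7, 25->8, 26->9, 27->10, 29->11.5, 29->11.5, 32->13
Step 2: Rank sum for X: R1 = 1 + 2 + 4 + 5 + 6 + 7 + 10 + 11.5 = 46.5.
Step 3: U_X = R1 - n1(n1+1)/2 = 46.5 - 8*9/2 = 46.5 - 36 = 10.5.
       U_Y = n1*n2 - U_X = 40 - 10.5 = 29.5.
Step 4: Ties are present, so use the tie-corrected normal approximation (with continuity correction) for the p-value.
Step 5: p-value = 0.187076; compare to alpha = 0.1. fail to reject H0.

U_X = 10.5, p = 0.187076, fail to reject H0 at alpha = 0.1.


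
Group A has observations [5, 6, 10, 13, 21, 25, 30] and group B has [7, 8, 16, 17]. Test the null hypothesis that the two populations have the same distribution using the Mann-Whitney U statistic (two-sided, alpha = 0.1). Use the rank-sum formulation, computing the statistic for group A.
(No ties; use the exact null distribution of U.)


Step 1: Combine and sort all 11 observations; assign midranks.
sorted (value, group): (5,X), (6,X), (7,Y), (8,Y), (10,X), (13,X), (16,Y), (17,Y), (21,X), (25,X), (30,X)
ranks: 5->1, 6->2, 7->3, 8->4, 10->5, 13->6, 16->7, 17->8, 21->9, 25->10, 30->11
Step 2: Rank sum for X: R1 = 1 + 2 + 5 + 6 + 9 + 10 + 11 = 44.
Step 3: U_X = R1 - n1(n1+1)/2 = 44 - 7*8/2 = 44 - 28 = 16.
       U_Y = n1*n2 - U_X = 28 - 16 = 12.
Step 4: No ties, so the exact null distribution of U (based on enumerating the C(11,7) = 330 equally likely rank assignments) gives the two-sided p-value.
Step 5: p-value = 0.787879; compare to alpha = 0.1. fail to reject H0.

U_X = 16, p = 0.787879, fail to reject H0 at alpha = 0.1.


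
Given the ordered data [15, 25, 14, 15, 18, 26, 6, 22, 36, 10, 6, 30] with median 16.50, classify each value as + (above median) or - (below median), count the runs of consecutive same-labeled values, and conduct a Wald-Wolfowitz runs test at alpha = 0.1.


Step 1: Compute median = 16.50; label A = above, B = below.
Labels in order: BABBAABAABBA  (n_A = 6, n_B = 6)
Step 2: Count runs R = 8.
Step 3: Under H0 (random ordering), E[R] = 2*n_A*n_B/(n_A+n_B) + 1 = 2*6*6/12 + 1 = 7.0000.
        Var[R] = 2*n_A*n_B*(2*n_A*n_B - n_A - n_B) / ((n_A+n_B)^2 * (n_A+n_B-1)) = 4320/1584 = 2.7273.
        SD[R] = 1.6514.
Step 4: Continuity-corrected z = (R - 0.5 - E[R]) / SD[R] = (8 - 0.5 - 7.0000) / 1.6514 = 0.3028.
Step 5: Two-sided p-value via normal approximation = 2*(1 - Phi(|z|)) = 0.762069.
Step 6: alpha = 0.1. fail to reject H0.

R = 8, z = 0.3028, p = 0.762069, fail to reject H0.


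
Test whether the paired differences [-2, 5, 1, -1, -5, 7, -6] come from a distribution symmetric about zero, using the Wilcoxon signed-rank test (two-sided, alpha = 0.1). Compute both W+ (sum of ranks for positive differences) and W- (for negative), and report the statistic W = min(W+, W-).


Step 1: Drop any zero differences (none here) and take |d_i|.
|d| = [2, 5, 1, 1, 5, 7, 6]
Step 2: Midrank |d_i| (ties get averaged ranks).
ranks: |2|->3, |5|->4.5, |1|->1.5, |1|->1.5, |5|->4.5, |7|->7, |6|->6
Step 3: Attach original signs; sum ranks with positive sign and with negative sign.
W+ = 4.5 + 1.5 + 7 = 13
W- = 3 + 1.5 + 4.5 + 6 = 15
(Check: W+ + W- = 28 should equal n(n+1)/2 = 28.)
Step 4: Test statistic W = min(W+, W-) = 13.
Step 5: Ties in |d|, so use the tie-corrected normal approximation.
        E[W] = n(n+1)/4 = 7*8/4 = 14.
        Tie groups: |d|=1 (t=2), |d|=5 (t=2); sum(t^3 - t) = 12.
        Var[W] = n(n+1)(2n+1)/24 - sum(t^3-t)/48 = 840/24 - 12/48 = 34.75.
        z = (W - E[W]) / sqrt(Var[W]) = (13 - 14) / 5.8949 = -0.1696.
        Two-sided p = 2*Phi(z) = 0.865295.
Step 6: alpha = 0.1. fail to reject H0.

W+ = 13, W- = 15, W = min = 13, p = 0.865295, fail to reject H0.


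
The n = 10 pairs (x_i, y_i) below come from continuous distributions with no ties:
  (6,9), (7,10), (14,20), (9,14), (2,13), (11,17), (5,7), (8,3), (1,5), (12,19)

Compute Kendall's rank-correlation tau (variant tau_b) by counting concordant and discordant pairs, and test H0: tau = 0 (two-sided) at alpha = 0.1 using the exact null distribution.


Step 1: Enumerate the 45 unordered pairs (i,j) with i<j and classify each by sign(x_j-x_i) * sign(y_j-y_i).
  (1,2):dx=+1,dy=+1->C; (1,3):dx=+8,dy=+11->C; (1,4):dx=+3,dy=+5->C; (1,5):dx=-4,dy=+4->D
  (1,6):dx=+5,dy=+8->C; (1,7):dx=-1,dy=-2->C; (1,8):dx=+2,dy=-6->D; (1,9):dx=-5,dy=-4->C
  (1,10):dx=+6,dy=+10->C; (2,3):dx=+7,dy=+10->C; (2,4):dx=+2,dy=+4->C; (2,5):dx=-5,dy=+3->D
  (2,6):dx=+4,dy=+7->C; (2,7):dx=-2,dy=-3->C; (2,8):dx=+1,dy=-7->D; (2,9):dx=-6,dy=-5->C
  (2,10):dx=+5,dy=+9->C; (3,4):dx=-5,dy=-6->C; (3,5):dx=-12,dy=-7->C; (3,6):dx=-3,dy=-3->C
  (3,7):dx=-9,dy=-13->C; (3,8):dx=-6,dy=-17->C; (3,9):dx=-13,dy=-15->C; (3,10):dx=-2,dy=-1->C
  (4,5):dx=-7,dy=-1->C; (4,6):dx=+2,dy=+3->C; (4,7):dx=-4,dy=-7->C; (4,8):dx=-1,dy=-11->C
  (4,9):dx=-8,dy=-9->C; (4,10):dx=+3,dy=+5->C; (5,6):dx=+9,dy=+4->C; (5,7):dx=+3,dy=-6->D
  (5,8):dx=+6,dy=-10->D; (5,9):dx=-1,dy=-8->C; (5,10):dx=+10,dy=+6->C; (6,7):dx=-6,dy=-10->C
  (6,8):dx=-3,dy=-14->C; (6,9):dx=-10,dy=-12->C; (6,10):dx=+1,dy=+2->C; (7,8):dx=+3,dy=-4->D
  (7,9):dx=-4,dy=-2->C; (7,10):dx=+7,dy=+12->C; (8,9):dx=-7,dy=+2->D; (8,10):dx=+4,dy=+16->C
  (9,10):dx=+11,dy=+14->C
Step 2: C = 37, D = 8, total pairs = 45.
Step 3: tau = (C - D)/(n(n-1)/2) = (37 - 8)/45 = 0.644444.
Step 4: Exact two-sided p-value (enumerate n! = 3628800 permutations of y under H0): p = 0.009148.
Step 5: alpha = 0.1. reject H0.

tau_b = 0.6444 (C=37, D=8), p = 0.009148, reject H0.


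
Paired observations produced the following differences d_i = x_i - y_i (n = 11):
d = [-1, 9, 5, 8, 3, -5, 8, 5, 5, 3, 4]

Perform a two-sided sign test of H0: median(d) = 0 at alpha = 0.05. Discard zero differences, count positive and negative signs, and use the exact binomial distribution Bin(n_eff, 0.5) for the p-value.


Step 1: Discard zero differences. Original n = 11; n_eff = number of nonzero differences = 11.
Nonzero differences (with sign): -1, +9, +5, +8, +3, -5, +8, +5, +5, +3, +4
Step 2: Count signs: positive = 9, negative = 2.
Step 3: Under H0: P(positive) = 0.5, so the number of positives S ~ Bin(11, 0.5).
Step 4: Two-sided exact p-value = sum of Bin(11,0.5) probabilities at or below the observed probability = 0.065430.
Step 5: alpha = 0.05. fail to reject H0.

n_eff = 11, pos = 9, neg = 2, p = 0.065430, fail to reject H0.


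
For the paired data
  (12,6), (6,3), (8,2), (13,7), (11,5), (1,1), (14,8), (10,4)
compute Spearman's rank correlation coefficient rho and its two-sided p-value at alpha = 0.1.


Step 1: Rank x and y separately (midranks; no ties here).
rank(x): 12->6, 6->2, 8->3, 13->7, 11->5, 1->1, 14->8, 10->4
rank(y): 6->6, 3->3, 2->2, 7->7, 5->5, 1->1, 8->8, 4->4
Step 2: d_i = R_x(i) - R_y(i); compute d_i^2.
  (6-6)^2=0, (2-3)^2=1, (3-2)^2=1, (7-7)^2=0, (5-5)^2=0, (1-1)^2=0, (8-8)^2=0, (4-4)^2=0
sum(d^2) = 2.
Step 3: rho = 1 - 6*2 / (8*(8^2 - 1)) = 1 - 12/504 = 0.976190.
Step 4: Under H0, t = rho * sqrt((n-2)/(1-rho^2)) = 11.0235 ~ t(6).
Step 5: Two-sided p-value from the t-distribution with 6 df = 0.000033.
Step 6: alpha = 0.1. reject H0.

rho = 0.9762, p = 0.000033, reject H0 at alpha = 0.1.


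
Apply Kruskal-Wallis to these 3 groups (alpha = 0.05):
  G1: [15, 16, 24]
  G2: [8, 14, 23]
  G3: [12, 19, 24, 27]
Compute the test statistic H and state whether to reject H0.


Step 1: Combine all N = 10 observations and assign midranks.
sorted (value, group, rank): (8,G2,1), (12,G3,2), (14,G2,3), (15,G1,4), (16,G1,5), (19,G3,6), (23,G2,7), (24,G1,8.5), (24,G3,8.5), (27,G3,10)
Step 2: Sum ranks within each group.
R_1 = 17.5 (n_1 = 3)
R_2 = 11 (n_2 = 3)
R_3 = 26.5 (n_3 = 4)
Step 3: H = 12/(N(N+1)) * sum(R_i^2/n_i) - 3(N+1)
     = 12/(10*11) * (17.5^2/3 + 11^2/3 + 26.5^2/4) - 3*11
     = 0.109091 * 317.979 - 33
     = 1.688636.
Step 4: Ties present; correction factor C = 1 - 6/(10^3 - 10) = 0.993939. Corrected H = 1.688636 / 0.993939 = 1.698933.
Step 5: Under H0, H ~ chi^2(2); p-value = 0.427643.
Step 6: alpha = 0.05. fail to reject H0.

H = 1.6989, df = 2, p = 0.427643, fail to reject H0.


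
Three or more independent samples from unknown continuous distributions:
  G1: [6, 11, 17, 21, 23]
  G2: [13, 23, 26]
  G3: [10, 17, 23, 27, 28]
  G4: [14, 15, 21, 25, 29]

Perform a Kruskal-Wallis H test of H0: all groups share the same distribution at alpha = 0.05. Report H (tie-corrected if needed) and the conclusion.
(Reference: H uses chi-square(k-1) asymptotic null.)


Step 1: Combine all N = 18 observations and assign midranks.
sorted (value, group, rank): (6,G1,1), (10,G3,2), (11,G1,3), (13,G2,4), (14,G4,5), (15,G4,6), (17,G1,7.5), (17,G3,7.5), (21,G1,9.5), (21,G4,9.5), (23,G1,12), (23,G2,12), (23,G3,12), (25,G4,14), (26,G2,15), (27,G3,16), (28,G3,17), (29,G4,18)
Step 2: Sum ranks within each group.
R_1 = 33 (n_1 = 5)
R_2 = 31 (n_2 = 3)
R_3 = 54.5 (n_3 = 5)
R_4 = 52.5 (n_4 = 5)
Step 3: H = 12/(N(N+1)) * sum(R_i^2/n_i) - 3(N+1)
     = 12/(18*19) * (33^2/5 + 31^2/3 + 54.5^2/5 + 52.5^2/5) - 3*19
     = 0.035088 * 1683.43 - 57
     = 2.067836.
Step 4: Ties present; correction factor C = 1 - 36/(18^3 - 18) = 0.993808. Corrected H = 2.067836 / 0.993808 = 2.080720.
Step 5: Under H0, H ~ chi^2(3); p-value = 0.555823.
Step 6: alpha = 0.05. fail to reject H0.

H = 2.0807, df = 3, p = 0.555823, fail to reject H0.


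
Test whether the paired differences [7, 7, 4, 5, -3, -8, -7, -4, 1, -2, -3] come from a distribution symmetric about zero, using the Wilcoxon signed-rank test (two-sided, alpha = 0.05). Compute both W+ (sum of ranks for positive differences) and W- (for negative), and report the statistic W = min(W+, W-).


Step 1: Drop any zero differences (none here) and take |d_i|.
|d| = [7, 7, 4, 5, 3, 8, 7, 4, 1, 2, 3]
Step 2: Midrank |d_i| (ties get averaged ranks).
ranks: |7|->9, |7|->9, |4|->5.5, |5|->7, |3|->3.5, |8|->11, |7|->9, |4|->5.5, |1|->1, |2|->2, |3|->3.5
Step 3: Attach original signs; sum ranks with positive sign and with negative sign.
W+ = 9 + 9 + 5.5 + 7 + 1 = 31.5
W- = 3.5 + 11 + 9 + 5.5 + 2 + 3.5 = 34.5
(Check: W+ + W- = 66 should equal n(n+1)/2 = 66.)
Step 4: Test statistic W = min(W+, W-) = 31.5.
Step 5: Ties in |d|, so use the tie-corrected normal approximation.
        E[W] = n(n+1)/4 = 11*12/4 = 33.
        Tie groups: |d|=3 (t=2), |d|=4 (t=2), |d|=7 (t=3); sum(t^3 - t) = 36.
        Var[W] = n(n+1)(2n+1)/24 - sum(t^3-t)/48 = 3036/24 - 36/48 = 125.75.
        z = (W - E[W]) / sqrt(Var[W]) = (31.5 - 33) / 11.2138 = -0.1338.
        Two-sided p = 2*Phi(z) = 0.893590.
Step 6: alpha = 0.05. fail to reject H0.

W+ = 31.5, W- = 34.5, W = min = 31.5, p = 0.893590, fail to reject H0.


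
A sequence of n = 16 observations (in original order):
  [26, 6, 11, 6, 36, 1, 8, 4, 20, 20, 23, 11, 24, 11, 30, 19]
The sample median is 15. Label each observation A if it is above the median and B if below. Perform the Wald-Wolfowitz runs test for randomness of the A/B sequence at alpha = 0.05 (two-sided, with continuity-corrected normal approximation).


Step 1: Compute median = 15; label A = above, B = below.
Labels in order: ABBBABBBAAABABAA  (n_A = 8, n_B = 8)
Step 2: Count runs R = 9.
Step 3: Under H0 (random ordering), E[R] = 2*n_A*n_B/(n_A+n_B) + 1 = 2*8*8/16 + 1 = 9.0000.
        Var[R] = 2*n_A*n_B*(2*n_A*n_B - n_A - n_B) / ((n_A+n_B)^2 * (n_A+n_B-1)) = 14336/3840 = 3.7333.
        SD[R] = 1.9322.
Step 4: R = E[R], so z = 0 with no continuity correction.
Step 5: Two-sided p-value via normal approximation = 2*(1 - Phi(|z|)) = 1.000000.
Step 6: alpha = 0.05. fail to reject H0.

R = 9, z = 0.0000, p = 1.000000, fail to reject H0.


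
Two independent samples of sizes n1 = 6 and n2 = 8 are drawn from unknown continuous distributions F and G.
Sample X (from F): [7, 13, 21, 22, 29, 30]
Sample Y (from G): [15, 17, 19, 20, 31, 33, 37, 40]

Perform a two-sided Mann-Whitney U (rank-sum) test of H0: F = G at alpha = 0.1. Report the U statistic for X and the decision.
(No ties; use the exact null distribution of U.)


Step 1: Combine and sort all 14 observations; assign midranks.
sorted (value, group): (7,X), (13,X), (15,Y), (17,Y), (19,Y), (20,Y), (21,X), (22,X), (29,X), (30,X), (31,Y), (33,Y), (37,Y), (40,Y)
ranks: 7->1, 13->2, 15->3, 17->4, 19->5, 20->6, 21->7, 22->8, 29->9, 30->10, 31->11, 33->12, 37->13, 40->14
Step 2: Rank sum for X: R1 = 1 + 2 + 7 + 8 + 9 + 10 = 37.
Step 3: U_X = R1 - n1(n1+1)/2 = 37 - 6*7/2 = 37 - 21 = 16.
       U_Y = n1*n2 - U_X = 48 - 16 = 32.
Step 4: No ties, so the exact null distribution of U (based on enumerating the C(14,6) = 3003 equally likely rank assignments) gives the two-sided p-value.
Step 5: p-value = 0.344988; compare to alpha = 0.1. fail to reject H0.

U_X = 16, p = 0.344988, fail to reject H0 at alpha = 0.1.


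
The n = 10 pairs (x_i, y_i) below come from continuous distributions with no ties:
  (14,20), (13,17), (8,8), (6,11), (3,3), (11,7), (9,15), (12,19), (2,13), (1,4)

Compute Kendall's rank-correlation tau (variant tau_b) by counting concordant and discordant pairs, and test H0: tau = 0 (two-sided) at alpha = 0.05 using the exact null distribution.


Step 1: Enumerate the 45 unordered pairs (i,j) with i<j and classify each by sign(x_j-x_i) * sign(y_j-y_i).
  (1,2):dx=-1,dy=-3->C; (1,3):dx=-6,dy=-12->C; (1,4):dx=-8,dy=-9->C; (1,5):dx=-11,dy=-17->C
  (1,6):dx=-3,dy=-13->C; (1,7):dx=-5,dy=-5->C; (1,8):dx=-2,dy=-1->C; (1,9):dx=-12,dy=-7->C
  (1,10):dx=-13,dy=-16->C; (2,3):dx=-5,dy=-9->C; (2,4):dx=-7,dy=-6->C; (2,5):dx=-10,dy=-14->C
  (2,6):dx=-2,dy=-10->C; (2,7):dx=-4,dy=-2->C; (2,8):dx=-1,dy=+2->D; (2,9):dx=-11,dy=-4->C
  (2,10):dx=-12,dy=-13->C; (3,4):dx=-2,dy=+3->D; (3,5):dx=-5,dy=-5->C; (3,6):dx=+3,dy=-1->D
  (3,7):dx=+1,dy=+7->C; (3,8):dx=+4,dy=+11->C; (3,9):dx=-6,dy=+5->D; (3,10):dx=-7,dy=-4->C
  (4,5):dx=-3,dy=-8->C; (4,6):dx=+5,dy=-4->D; (4,7):dx=+3,dy=+4->C; (4,8):dx=+6,dy=+8->C
  (4,9):dx=-4,dy=+2->D; (4,10):dx=-5,dy=-7->C; (5,6):dx=+8,dy=+4->C; (5,7):dx=+6,dy=+12->C
  (5,8):dx=+9,dy=+16->C; (5,9):dx=-1,dy=+10->D; (5,10):dx=-2,dy=+1->D; (6,7):dx=-2,dy=+8->D
  (6,8):dx=+1,dy=+12->C; (6,9):dx=-9,dy=+6->D; (6,10):dx=-10,dy=-3->C; (7,8):dx=+3,dy=+4->C
  (7,9):dx=-7,dy=-2->C; (7,10):dx=-8,dy=-11->C; (8,9):dx=-10,dy=-6->C; (8,10):dx=-11,dy=-15->C
  (9,10):dx=-1,dy=-9->C
Step 2: C = 35, D = 10, total pairs = 45.
Step 3: tau = (C - D)/(n(n-1)/2) = (35 - 10)/45 = 0.555556.
Step 4: Exact two-sided p-value (enumerate n! = 3628800 permutations of y under H0): p = 0.028609.
Step 5: alpha = 0.05. reject H0.

tau_b = 0.5556 (C=35, D=10), p = 0.028609, reject H0.


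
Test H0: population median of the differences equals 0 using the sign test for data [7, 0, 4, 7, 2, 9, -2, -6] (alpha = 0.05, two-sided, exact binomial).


Step 1: Discard zero differences. Original n = 8; n_eff = number of nonzero differences = 7.
Nonzero differences (with sign): +7, +4, +7, +2, +9, -2, -6
Step 2: Count signs: positive = 5, negative = 2.
Step 3: Under H0: P(positive) = 0.5, so the number of positives S ~ Bin(7, 0.5).
Step 4: Two-sided exact p-value = sum of Bin(7,0.5) probabilities at or below the observed probability = 0.453125.
Step 5: alpha = 0.05. fail to reject H0.

n_eff = 7, pos = 5, neg = 2, p = 0.453125, fail to reject H0.


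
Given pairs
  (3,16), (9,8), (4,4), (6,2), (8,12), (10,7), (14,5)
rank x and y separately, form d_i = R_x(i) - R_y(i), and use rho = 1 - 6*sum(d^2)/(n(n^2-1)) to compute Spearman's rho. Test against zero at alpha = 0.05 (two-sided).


Step 1: Rank x and y separately (midranks; no ties here).
rank(x): 3->1, 9->5, 4->2, 6->3, 8->4, 10->6, 14->7
rank(y): 16->7, 8->5, 4->2, 2->1, 12->6, 7->4, 5->3
Step 2: d_i = R_x(i) - R_y(i); compute d_i^2.
  (1-7)^2=36, (5-5)^2=0, (2-2)^2=0, (3-1)^2=4, (4-6)^2=4, (6-4)^2=4, (7-3)^2=16
sum(d^2) = 64.
Step 3: rho = 1 - 6*64 / (7*(7^2 - 1)) = 1 - 384/336 = -0.142857.
Step 4: Under H0, t = rho * sqrt((n-2)/(1-rho^2)) = -0.3227 ~ t(5).
Step 5: Two-sided p-value from the t-distribution with 5 df = 0.759945.
Step 6: alpha = 0.05. fail to reject H0.

rho = -0.1429, p = 0.759945, fail to reject H0 at alpha = 0.05.


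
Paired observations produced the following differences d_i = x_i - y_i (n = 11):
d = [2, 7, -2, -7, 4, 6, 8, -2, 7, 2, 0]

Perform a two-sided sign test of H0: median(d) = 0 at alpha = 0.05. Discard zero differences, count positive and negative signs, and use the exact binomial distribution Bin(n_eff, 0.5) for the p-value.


Step 1: Discard zero differences. Original n = 11; n_eff = number of nonzero differences = 10.
Nonzero differences (with sign): +2, +7, -2, -7, +4, +6, +8, -2, +7, +2
Step 2: Count signs: positive = 7, negative = 3.
Step 3: Under H0: P(positive) = 0.5, so the number of positives S ~ Bin(10, 0.5).
Step 4: Two-sided exact p-value = sum of Bin(10,0.5) probabilities at or below the observed probability = 0.343750.
Step 5: alpha = 0.05. fail to reject H0.

n_eff = 10, pos = 7, neg = 3, p = 0.343750, fail to reject H0.


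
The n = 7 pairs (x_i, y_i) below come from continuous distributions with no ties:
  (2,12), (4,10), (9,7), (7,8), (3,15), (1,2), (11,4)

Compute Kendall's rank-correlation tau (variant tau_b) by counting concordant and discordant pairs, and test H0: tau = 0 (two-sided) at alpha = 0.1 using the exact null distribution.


Step 1: Enumerate the 21 unordered pairs (i,j) with i<j and classify each by sign(x_j-x_i) * sign(y_j-y_i).
  (1,2):dx=+2,dy=-2->D; (1,3):dx=+7,dy=-5->D; (1,4):dx=+5,dy=-4->D; (1,5):dx=+1,dy=+3->C
  (1,6):dx=-1,dy=-10->C; (1,7):dx=+9,dy=-8->D; (2,3):dx=+5,dy=-3->D; (2,4):dx=+3,dy=-2->D
  (2,5):dx=-1,dy=+5->D; (2,6):dx=-3,dy=-8->C; (2,7):dx=+7,dy=-6->D; (3,4):dx=-2,dy=+1->D
  (3,5):dx=-6,dy=+8->D; (3,6):dx=-8,dy=-5->C; (3,7):dx=+2,dy=-3->D; (4,5):dx=-4,dy=+7->D
  (4,6):dx=-6,dy=-6->C; (4,7):dx=+4,dy=-4->D; (5,6):dx=-2,dy=-13->C; (5,7):dx=+8,dy=-11->D
  (6,7):dx=+10,dy=+2->C
Step 2: C = 7, D = 14, total pairs = 21.
Step 3: tau = (C - D)/(n(n-1)/2) = (7 - 14)/21 = -0.333333.
Step 4: Exact two-sided p-value (enumerate n! = 5040 permutations of y under H0): p = 0.381349.
Step 5: alpha = 0.1. fail to reject H0.

tau_b = -0.3333 (C=7, D=14), p = 0.381349, fail to reject H0.


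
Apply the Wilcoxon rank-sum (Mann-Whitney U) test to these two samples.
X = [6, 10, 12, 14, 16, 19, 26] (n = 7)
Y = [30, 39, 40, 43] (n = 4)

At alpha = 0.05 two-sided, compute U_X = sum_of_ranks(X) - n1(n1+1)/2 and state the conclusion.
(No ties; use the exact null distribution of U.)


Step 1: Combine and sort all 11 observations; assign midranks.
sorted (value, group): (6,X), (10,X), (12,X), (14,X), (16,X), (19,X), (26,X), (30,Y), (39,Y), (40,Y), (43,Y)
ranks: 6->1, 10->2, 12->3, 14->4, 16->5, 19->6, 26->7, 30->8, 39->9, 40->10, 43->11
Step 2: Rank sum for X: R1 = 1 + 2 + 3 + 4 + 5 + 6 + 7 = 28.
Step 3: U_X = R1 - n1(n1+1)/2 = 28 - 7*8/2 = 28 - 28 = 0.
       U_Y = n1*n2 - U_X = 28 - 0 = 28.
Step 4: No ties, so the exact null distribution of U (based on enumerating the C(11,7) = 330 equally likely rank assignments) gives the two-sided p-value.
Step 5: p-value = 0.006061; compare to alpha = 0.05. reject H0.

U_X = 0, p = 0.006061, reject H0 at alpha = 0.05.


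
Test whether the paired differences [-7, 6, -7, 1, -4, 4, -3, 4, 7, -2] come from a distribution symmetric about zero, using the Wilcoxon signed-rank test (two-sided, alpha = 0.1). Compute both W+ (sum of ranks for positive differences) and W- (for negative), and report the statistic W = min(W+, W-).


Step 1: Drop any zero differences (none here) and take |d_i|.
|d| = [7, 6, 7, 1, 4, 4, 3, 4, 7, 2]
Step 2: Midrank |d_i| (ties get averaged ranks).
ranks: |7|->9, |6|->7, |7|->9, |1|->1, |4|->5, |4|->5, |3|->3, |4|->5, |7|->9, |2|->2
Step 3: Attach original signs; sum ranks with positive sign and with negative sign.
W+ = 7 + 1 + 5 + 5 + 9 = 27
W- = 9 + 9 + 5 + 3 + 2 = 28
(Check: W+ + W- = 55 should equal n(n+1)/2 = 55.)
Step 4: Test statistic W = min(W+, W-) = 27.
Step 5: Ties in |d|, so use the tie-corrected normal approximation.
        E[W] = n(n+1)/4 = 10*11/4 = 27.5.
        Tie groups: |d|=4 (t=3), |d|=7 (t=3); sum(t^3 - t) = 48.
        Var[W] = n(n+1)(2n+1)/24 - sum(t^3-t)/48 = 2310/24 - 48/48 = 95.25.
        z = (W - E[W]) / sqrt(Var[W]) = (27 - 27.5) / 9.7596 = -0.0512.
        Two-sided p = 2*Phi(z) = 0.959141.
Step 6: alpha = 0.1. fail to reject H0.

W+ = 27, W- = 28, W = min = 27, p = 0.959141, fail to reject H0.


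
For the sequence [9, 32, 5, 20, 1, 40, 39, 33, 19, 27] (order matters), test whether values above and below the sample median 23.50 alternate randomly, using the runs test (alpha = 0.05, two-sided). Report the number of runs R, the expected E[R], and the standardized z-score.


Step 1: Compute median = 23.50; label A = above, B = below.
Labels in order: BABBBAAABA  (n_A = 5, n_B = 5)
Step 2: Count runs R = 6.
Step 3: Under H0 (random ordering), E[R] = 2*n_A*n_B/(n_A+n_B) + 1 = 2*5*5/10 + 1 = 6.0000.
        Var[R] = 2*n_A*n_B*(2*n_A*n_B - n_A - n_B) / ((n_A+n_B)^2 * (n_A+n_B-1)) = 2000/900 = 2.2222.
        SD[R] = 1.4907.
Step 4: R = E[R], so z = 0 with no continuity correction.
Step 5: Two-sided p-value via normal approximation = 2*(1 - Phi(|z|)) = 1.000000.
Step 6: alpha = 0.05. fail to reject H0.

R = 6, z = 0.0000, p = 1.000000, fail to reject H0.


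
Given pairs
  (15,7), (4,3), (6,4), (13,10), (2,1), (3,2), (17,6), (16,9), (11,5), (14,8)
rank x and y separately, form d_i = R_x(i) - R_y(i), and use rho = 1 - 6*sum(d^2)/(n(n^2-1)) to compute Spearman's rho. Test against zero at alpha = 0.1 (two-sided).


Step 1: Rank x and y separately (midranks; no ties here).
rank(x): 15->8, 4->3, 6->4, 13->6, 2->1, 3->2, 17->10, 16->9, 11->5, 14->7
rank(y): 7->7, 3->3, 4->4, 10->10, 1->1, 2->2, 6->6, 9->9, 5->5, 8->8
Step 2: d_i = R_x(i) - R_y(i); compute d_i^2.
  (8-7)^2=1, (3-3)^2=0, (4-4)^2=0, (6-10)^2=16, (1-1)^2=0, (2-2)^2=0, (10-6)^2=16, (9-9)^2=0, (5-5)^2=0, (7-8)^2=1
sum(d^2) = 34.
Step 3: rho = 1 - 6*34 / (10*(10^2 - 1)) = 1 - 204/990 = 0.793939.
Step 4: Under H0, t = rho * sqrt((n-2)/(1-rho^2)) = 3.6934 ~ t(8).
Step 5: Two-sided p-value from the t-distribution with 8 df = 0.006100.
Step 6: alpha = 0.1. reject H0.

rho = 0.7939, p = 0.006100, reject H0 at alpha = 0.1.


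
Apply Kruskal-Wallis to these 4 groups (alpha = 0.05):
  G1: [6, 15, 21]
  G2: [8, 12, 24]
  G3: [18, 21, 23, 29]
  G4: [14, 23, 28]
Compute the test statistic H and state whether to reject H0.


Step 1: Combine all N = 13 observations and assign midranks.
sorted (value, group, rank): (6,G1,1), (8,G2,2), (12,G2,3), (14,G4,4), (15,G1,5), (18,G3,6), (21,G1,7.5), (21,G3,7.5), (23,G3,9.5), (23,G4,9.5), (24,G2,11), (28,G4,12), (29,G3,13)
Step 2: Sum ranks within each group.
R_1 = 13.5 (n_1 = 3)
R_2 = 16 (n_2 = 3)
R_3 = 36 (n_3 = 4)
R_4 = 25.5 (n_4 = 3)
Step 3: H = 12/(N(N+1)) * sum(R_i^2/n_i) - 3(N+1)
     = 12/(13*14) * (13.5^2/3 + 16^2/3 + 36^2/4 + 25.5^2/3) - 3*14
     = 0.065934 * 686.833 - 42
     = 3.285714.
Step 4: Ties present; correction factor C = 1 - 12/(13^3 - 13) = 0.994505. Corrected H = 3.285714 / 0.994505 = 3.303867.
Step 5: Under H0, H ~ chi^2(3); p-value = 0.347105.
Step 6: alpha = 0.05. fail to reject H0.

H = 3.3039, df = 3, p = 0.347105, fail to reject H0.


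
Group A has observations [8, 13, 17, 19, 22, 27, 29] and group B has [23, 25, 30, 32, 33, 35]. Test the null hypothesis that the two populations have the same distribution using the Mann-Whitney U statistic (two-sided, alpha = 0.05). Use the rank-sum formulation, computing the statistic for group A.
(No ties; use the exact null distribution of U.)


Step 1: Combine and sort all 13 observations; assign midranks.
sorted (value, group): (8,X), (13,X), (17,X), (19,X), (22,X), (23,Y), (25,Y), (27,X), (29,X), (30,Y), (32,Y), (33,Y), (35,Y)
ranks: 8->1, 13->2, 17->3, 19->4, 22->5, 23->6, 25->7, 27->8, 29->9, 30->10, 32->11, 33->12, 35->13
Step 2: Rank sum for X: R1 = 1 + 2 + 3 + 4 + 5 + 8 + 9 = 32.
Step 3: U_X = R1 - n1(n1+1)/2 = 32 - 7*8/2 = 32 - 28 = 4.
       U_Y = n1*n2 - U_X = 42 - 4 = 38.
Step 4: No ties, so the exact null distribution of U (based on enumerating the C(13,7) = 1716 equally likely rank assignments) gives the two-sided p-value.
Step 5: p-value = 0.013986; compare to alpha = 0.05. reject H0.

U_X = 4, p = 0.013986, reject H0 at alpha = 0.05.
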